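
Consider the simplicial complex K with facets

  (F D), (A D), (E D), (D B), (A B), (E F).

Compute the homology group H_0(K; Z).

H_0 = Z.

Fix the vertex order A < B < D < E < F and write every simplex with vertices in increasing order. Then dim K = 1 and the simplices of K are:

  0-simplices (5): A, B, D, E, F
  1-simplices (6): AB, AD, BD, DE, DF, EF

giving chain groups C_0 ≅ Z^5, C_1 ≅ Z^6.

The boundary map ∂_1: C_1 → C_0 is given by ∂[p,q] = [q] − [p]. For instance
  ∂AD = D − A.
This gives a 5×6 integer matrix of rank 4; reducing to Smith normal form yields diagonal entries (1,1,1,1).

Now H_k = ker ∂_k / im ∂_{k+1}, so:

  H_0: rank C_0 − rank ∂_1 = 5 − 4 = 1, and the invariant factors of ∂_1 are all 1, so H_0 ≅ Z.

(K is a triangulation of a wedge of 2 circles.)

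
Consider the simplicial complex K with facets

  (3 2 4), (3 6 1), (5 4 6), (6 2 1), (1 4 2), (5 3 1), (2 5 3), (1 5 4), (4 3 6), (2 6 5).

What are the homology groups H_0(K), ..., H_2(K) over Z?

Fix the vertex order 1 < 2 < 3 < 4 < 5 < 6 and write every simplex with vertices in increasing order. Then dim K = 2 and the simplices of K are:

  0-simplices (6): [1], [2], [3], [4], [5], [6]
  1-simplices (15): [1,2], [1,3], [1,4], [1,5], [1,6], [2,3], [2,4], [2,5], [2,6], [3,4], [3,5], [3,6], [4,5], [4,6], [5,6]
  2-simplices (10): [1,2,4], [1,2,6], [1,3,5], [1,3,6], [1,4,5], [2,3,4], [2,3,5], [2,5,6], [3,4,6], [4,5,6]

giving chain groups C_0 ≅ Z^6, C_1 ≅ Z^15, C_2 ≅ Z^10.

∂_1: C_1 → C_0 is given by ∂[p,q] = [q] − [p].
This gives a 6×15 integer matrix of rank 5; reducing to Smith normal form yields diagonal entries (1,1,1,1,1).

Boundary ∂_2: C_2 → C_1 sends each 2-simplex [p,q,r] to [q,r] − [p,r] + [p,q]. For instance
  ∂[1,3,6] = [3,6] − [1,6] + [1,3],
  ∂[2,3,5] = [3,5] − [2,5] + [2,3].
As a 15×10 matrix over Z this has rank 10, with invariant factors (1,1,1,1,1,1,1,1,1,2).

Computing H_k = (kernel of ∂_k) / (image of ∂_{k+1}):

  H_0: rank C_0 − rank ∂_1 = 6 − 5 = 1, and the invariant factors of ∂_1 are all 1, so H_0 = Z.
  H_1: rank ker ∂_1 − rank ∂_2 = (15 − 5) − 10 = 0, and ∂_2 has invariant factor 2 > 1, so H_1 = Z/2.
  H_2: rank ker ∂_2 − rank ∂_3 = (10 − 10) − 0 = 0, and there is no ∂_3, so H_2 = 0.

(K is a triangulation of the real projective plane RP^2.)

H_0 = Z,  H_1 = Z/2,  H_2 = 0.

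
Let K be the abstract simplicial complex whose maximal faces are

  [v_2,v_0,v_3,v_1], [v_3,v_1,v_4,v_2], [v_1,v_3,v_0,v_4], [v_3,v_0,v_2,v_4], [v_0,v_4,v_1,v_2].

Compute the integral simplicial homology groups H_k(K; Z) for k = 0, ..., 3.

Fix the vertex order v_0 < v_1 < v_2 < v_3 < v_4 and write every simplex with vertices in increasing order. Then dim K = 3 and the simplices of K are:

  0-simplices (5): [v_0], [v_1], [v_2], [v_3], [v_4]
  1-simplices (10): [v_0,v_1], [v_0,v_2], [v_0,v_3], [v_0,v_4], [v_1,v_2], [v_1,v_3], [v_1,v_4], [v_2,v_3], [v_2,v_4], [v_3,v_4]
  2-simplices (10): [v_0,v_1,v_2], [v_0,v_1,v_3], [v_0,v_1,v_4], [v_0,v_2,v_3], [v_0,v_2,v_4], [v_0,v_3,v_4], [v_1,v_2,v_3], [v_1,v_2,v_4], [v_1,v_3,v_4], [v_2,v_3,v_4]
  3-simplices (5): [v_0,v_1,v_2,v_3], [v_0,v_1,v_2,v_4], [v_0,v_1,v_3,v_4], [v_0,v_2,v_3,v_4], [v_1,v_2,v_3,v_4]

giving chain groups C_0 ≅ Z^5, C_1 ≅ Z^10, C_2 ≅ Z^10, C_3 ≅ Z^5.

Boundary ∂_1: C_1 → C_0 maps an edge to its endpoints' difference, ∂[p,q] = q − p. For instance
  ∂[v_3,v_4] = [v_4] − [v_3].
This gives a 5×10 integer matrix of rank 4; reducing to Smith normal form yields diagonal entries (1,1,1,1).

∂_2: C_2 → C_1 maps a triangle to the signed sum of its edges. For instance
  ∂[v_1,v_3,v_4] = [v_3,v_4] − [v_1,v_4] + [v_1,v_3],
  ∂[v_0,v_3,v_4] = [v_3,v_4] − [v_0,v_4] + [v_0,v_3].
The resulting 10×10 matrix has rank 6, and its Smith normal form has invariant factors (1,1,1,1,1,1).

Boundary ∂_3: C_3 → C_2 sends each 3-simplex σ to the alternating sum Σ_i (−1)^i (σ with its i-th vertex removed). For instance
  ∂[v_0,v_1,v_2,v_3] = [v_1,v_2,v_3] − [v_0,v_2,v_3] + [v_0,v_1,v_3] − [v_0,v_1,v_2],
  ∂[v_0,v_1,v_2,v_4] = [v_1,v_2,v_4] − [v_0,v_2,v_4] + [v_0,v_1,v_4] − [v_0,v_1,v_2].
As a 10×5 matrix over Z this has rank 4, with invariant factors (1,1,1,1).

From H_k ≅ ker(∂_k) / im(∂_{k+1}) we obtain:

  H_0: rank C_0 − rank ∂_1 = 5 − 4 = 1, and the invariant factors of ∂_1 are all 1, so H_0 = Z.
  H_1: rank ker ∂_1 − rank ∂_2 = (10 − 4) − 6 = 0, and the invariant factors of ∂_2 are all 1, so H_1 = 0.
  H_2: rank ker ∂_2 − rank ∂_3 = (10 − 6) − 4 = 0, and the invariant factors of ∂_3 are all 1, so H_2 = 0.
  H_3: rank ker ∂_3 − rank ∂_4 = (5 − 4) − 0 = 1, and there is no ∂_4, so H_3 = Z.

(K is a triangulation of the 3-sphere S^3.)

H_0 = Z,  H_1 = 0,  H_2 = 0,  H_3 = Z.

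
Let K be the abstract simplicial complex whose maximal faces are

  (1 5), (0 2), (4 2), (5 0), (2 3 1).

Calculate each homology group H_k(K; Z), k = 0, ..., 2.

H_0 = Z,  H_1 = Z,  H_2 = 0.

Order the vertices as 0 < 1 < 2 < 3 < 4 < 5. Listing each simplex with vertices in this order, K has dimension 2 with simplices:

  0-simplices (6): [0], [1], [2], [3], [4], [5]
  1-simplices (7): [0,2], [0,5], [1,2], [1,3], [1,5], [2,3], [2,4]
  2-simplices (1): [1,2,3]

giving chain groups C_0 ≅ Z^6, C_1 ≅ Z^7, C_2 ≅ Z^1.

∂_1: C_1 → C_0 sends each edge [p,q] (with p < q) to q − p. For instance
  ∂[1,2] = [2] − [1].
This gives a 6×7 integer matrix of rank 5; reducing to Smith normal form yields diagonal entries (1,1,1,1,1).

The boundary map ∂_2: C_2 → C_1 sends each 2-simplex [p,q,r] to [q,r] − [p,r] + [p,q]. For instance
  ∂[1,2,3] = [2,3] − [1,3] + [1,2].
As a 7×1 matrix over Z this has rank 1, with invariant factors (1).

Now H_k = ker ∂_k / im ∂_{k+1}, so:

  H_0: rank C_0 − rank ∂_1 = 6 − 5 = 1, and the invariant factors of ∂_1 are all 1, so H_0 = Z.
  H_1: rank ker ∂_1 − rank ∂_2 = (7 − 5) − 1 = 1, and the invariant factors of ∂_2 are all 1, so H_1 = Z.
  H_2: rank ker ∂_2 − rank ∂_3 = (1 − 1) − 0 = 0, and there is no ∂_3, so H_2 = 0.

As a check, the Euler characteristic is 6 − 7 + 1 = 0, which agrees with 1 − 1 + 0 = 0.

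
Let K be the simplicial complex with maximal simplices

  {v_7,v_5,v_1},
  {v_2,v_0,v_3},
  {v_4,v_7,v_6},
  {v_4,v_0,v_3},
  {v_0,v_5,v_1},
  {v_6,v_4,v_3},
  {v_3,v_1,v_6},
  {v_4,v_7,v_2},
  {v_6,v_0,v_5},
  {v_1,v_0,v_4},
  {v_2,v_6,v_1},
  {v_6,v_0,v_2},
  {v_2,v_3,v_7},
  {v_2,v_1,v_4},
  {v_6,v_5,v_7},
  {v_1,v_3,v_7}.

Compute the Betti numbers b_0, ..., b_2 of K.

b_0 = 1, b_1 = 2, b_2 = 1.

Order the vertices as v_0 < v_1 < v_2 < v_3 < v_4 < v_5 < v_6 < v_7. Listing each simplex with vertices in this order, K has dimension 2 with simplices:

  0-simplices (8): [v_0], [v_1], [v_2], [v_3], [v_4], [v_5], [v_6], [v_7]
  1-simplices (24): (24 of them)
  2-simplices (16): (16 of them)

giving chain groups C_0 ≅ Z^8, C_1 ≅ Z^24, C_2 ≅ Z^16.

The boundary map ∂_1: C_1 → C_0 maps an edge to its endpoints' difference, ∂[p,q] = q − p. For instance
  ∂[v_0,v_4] = [v_4] − [v_0].
This gives a 8×24 integer matrix of rank 7; reducing to Smith normal form yields diagonal entries (1,1,1,1,1,1,1).

Boundary ∂_2: C_2 → C_1 sends each 2-simplex [p,q,r] to [q,r] − [p,r] + [p,q]. For instance
  ∂[v_1,v_2,v_6] = [v_2,v_6] − [v_1,v_6] + [v_1,v_2],
  ∂[v_0,v_2,v_6] = [v_2,v_6] − [v_0,v_6] + [v_0,v_2].
This gives a 24×16 integer matrix of rank 15; reducing to Smith normal form yields diagonal entries (1,1,1,1,1,1,1,1,1,1,1,1,1,1,1).

Computing H_k = (kernel of ∂_k) / (image of ∂_{k+1}):

  H_0: rank C_0 − rank ∂_1 = 8 − 7 = 1, and the invariant factors of ∂_1 are all 1, so H_0 = Z.
  H_1: rank ker ∂_1 − rank ∂_2 = (24 − 7) − 15 = 2, and the invariant factors of ∂_2 are all 1, so H_1 = Z^2.
  H_2: rank ker ∂_2 − rank ∂_3 = (16 − 15) − 0 = 1, and there is no ∂_3, so H_2 = Z.

Hence the Betti numbers are b_0 = 1, b_1 = 2, b_2 = 1.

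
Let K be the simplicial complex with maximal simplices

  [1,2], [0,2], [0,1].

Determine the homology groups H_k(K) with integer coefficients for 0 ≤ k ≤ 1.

H_0 ≅ Z,  H_1 ≅ Z.

We work with the vertex ordering 0 < 1 < 2. The simplices of K, each written with vertices in increasing order, are:

  0-simplices (3): [0], [1], [2]
  1-simplices (3): [0,1], [0,2], [1,2]

Hence C_0 ≅ Z^3, C_1 ≅ Z^3.

Boundary ∂_1: C_1 → C_0 sends each edge [p,q] (with p < q) to q − p. For instance
  ∂[0,1] = [1] − [0].
The resulting 3×3 matrix has rank 2, and its Smith normal form has invariant factors (1,1).

Now H_k = ker ∂_k / im ∂_{k+1}, so:

  H_0: rank C_0 − rank ∂_1 = 3 − 2 = 1, and the invariant factors of ∂_1 are all 1, so H_0 = Z.
  H_1: rank ker ∂_1 − rank ∂_2 = (3 − 2) − 0 = 1, and there is no ∂_2, so H_1 = Z.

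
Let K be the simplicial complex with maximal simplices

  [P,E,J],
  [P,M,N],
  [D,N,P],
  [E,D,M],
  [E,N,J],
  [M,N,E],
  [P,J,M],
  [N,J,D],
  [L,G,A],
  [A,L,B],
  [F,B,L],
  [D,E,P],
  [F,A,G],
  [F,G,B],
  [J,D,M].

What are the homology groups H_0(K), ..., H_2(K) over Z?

We work with the vertex ordering A < B < D < E < F < G < J < L < M < N < P. The simplices of K, each written with vertices in increasing order, are:

  0-simplices (11): A, B, D, E, F, G, J, L, M, N, P
  1-simplices (25): AB, AF, AG, AL, BF, BG, BL, DE, DJ, DM, DN, DP, EJ, EM, EN, EP, FG, FL, GL, JM, JN, JP, MN, MP, NP
  2-simplices (15): ABL, AFG, AGL, BFG, BFL, DEM, DEP, DJM, DJN, DNP, EJN, EJP, EMN, JMP, MNP

so the chain groups are C_0 ≅ Z^11, C_1 ≅ Z^25, C_2 ≅ Z^15.

Boundary ∂_1: C_1 → C_0 maps an edge to its endpoints' difference, ∂[p,q] = q − p. For instance
  ∂AL = L − A.
This gives a 11×25 integer matrix of rank 9; reducing to Smith normal form yields diagonal entries (1,1,1,1,1,1,1,1,1).

∂_2: C_2 → C_1 sends each 2-simplex [p,q,r] to [q,r] − [p,r] + [p,q]. For instance
  ∂DEM = EM − DM + DE,
  ∂DEP = EP − DP + DE.
The resulting 25×15 matrix has rank 15, and its Smith normal form has invariant factors (1,1,1,1,1,1,1,1,1,1,1,1,1,1,2).

Computing H_k = (kernel of ∂_k) / (image of ∂_{k+1}):

  H_0: rank C_0 − rank ∂_1 = 11 − 9 = 2, and the invariant factors of ∂_1 are all 1, so H_0 = Z^2.
  H_1: rank ker ∂_1 − rank ∂_2 = (25 − 9) − 15 = 1, and ∂_2 has invariant factor 2 > 1, so H_1 = Z ⊕ Z/2Z.
  H_2: rank ker ∂_2 − rank ∂_3 = (15 − 15) − 0 = 0, and there is no ∂_3, so H_2 = 0.

H_0 ≅ Z^2,  H_1 ≅ Z ⊕ Z/2Z,  H_2 = 0.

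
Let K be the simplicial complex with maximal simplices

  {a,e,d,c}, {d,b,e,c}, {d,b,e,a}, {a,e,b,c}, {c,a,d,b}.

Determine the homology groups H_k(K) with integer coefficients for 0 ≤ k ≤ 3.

Fix the vertex order a < b < c < d < e and write every simplex with vertices in increasing order. Then dim K = 3 and the simplices of K are:

  0-simplices (5): a, b, c, d, e
  1-simplices (10): ab, ac, ad, ae, bc, bd, be, cd, ce, de
  2-simplices (10): abc, abd, abe, acd, ace, ade, bcd, bce, bde, cde
  3-simplices (5): abcd, abce, abde, acde, bcde

so the chain groups are C_0 ≅ Z^5, C_1 ≅ Z^10, C_2 ≅ Z^10, C_3 ≅ Z^5.

The boundary map ∂_1: C_1 → C_0 sends each edge [p,q] (with p < q) to q − p.
The resulting 5×10 matrix has rank 4, and its Smith normal form has invariant factors (1,1,1,1).

∂_2: C_2 → C_1 maps a triangle to the signed sum of its edges. For instance
  ∂cde = de − ce + cd,
  ∂ade = de − ae + ad.
The resulting 10×10 matrix has rank 6, and its Smith normal form has invariant factors (1,1,1,1,1,1).

The boundary map ∂_3: C_3 → C_2 sends each 3-simplex σ to the alternating sum Σ_i (−1)^i (σ with its i-th vertex removed). For instance
  ∂abde = bde − ade + abe − abd,
  ∂abcd = bcd − acd + abd − abc.
As a 10×5 matrix over Z this has rank 4, with invariant factors (1,1,1,1).

From H_k ≅ ker(∂_k) / im(∂_{k+1}) we obtain:

  H_0: rank C_0 − rank ∂_1 = 5 − 4 = 1, and the invariant factors of ∂_1 are all 1, so H_0 = Z.
  H_1: rank ker ∂_1 − rank ∂_2 = (10 − 4) − 6 = 0, and the invariant factors of ∂_2 are all 1, so H_1 = 0.
  H_2: rank ker ∂_2 − rank ∂_3 = (10 − 6) − 4 = 0, and the invariant factors of ∂_3 are all 1, so H_2 = 0.
  H_3: rank ker ∂_3 − rank ∂_4 = (5 − 4) − 0 = 1, and there is no ∂_4, so H_3 = Z.

(K is a triangulation of the 3-sphere S^3.)

H_0 = Z,  H_1 = 0,  H_2 = 0,  H_3 = Z.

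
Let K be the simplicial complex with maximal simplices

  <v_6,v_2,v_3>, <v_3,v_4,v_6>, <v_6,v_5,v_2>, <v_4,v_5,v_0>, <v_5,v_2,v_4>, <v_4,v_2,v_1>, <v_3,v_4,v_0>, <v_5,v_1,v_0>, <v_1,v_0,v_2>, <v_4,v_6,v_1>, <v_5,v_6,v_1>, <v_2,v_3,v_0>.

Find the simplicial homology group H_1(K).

H_1 ≅ Z/2.

Fix the vertex order v_0 < v_1 < v_2 < v_3 < v_4 < v_5 < v_6 and write every simplex with vertices in increasing order. Then dim K = 2 and the simplices of K are:

  0-simplices (7): [v_0], [v_1], [v_2], [v_3], [v_4], [v_5], [v_6]
  1-simplices (18): (18 of them)
  2-simplices (12): (12 of them)

so the chain groups are C_0 ≅ Z^7, C_1 ≅ Z^18, C_2 ≅ Z^12.

The boundary map ∂_1: C_1 → C_0 maps an edge to its endpoints' difference, ∂[p,q] = q − p. For instance
  ∂[v_2,v_6] = [v_6] − [v_2].
The 7×18 boundary matrix has rank 6 and Smith normal form diag(1,1,1,1,1,1).

Boundary ∂_2: C_2 → C_1 acts by ∂[p,q,r] = [q,r] − [p,r] + [p,q]. For instance
  ∂[v_1,v_4,v_6] = [v_4,v_6] − [v_1,v_6] + [v_1,v_4],
  ∂[v_1,v_5,v_6] = [v_5,v_6] − [v_1,v_6] + [v_1,v_5].
As a 18×12 matrix over Z this has rank 12, with invariant factors (1,1,1,1,1,1,1,1,1,1,1,2).

From H_k ≅ ker(∂_k) / im(∂_{k+1}) we obtain:

  H_1: rank ker ∂_1 − rank ∂_2 = (18 − 6) − 12 = 0, and ∂_2 has invariant factor 2 > 1, so H_1 = Z/2.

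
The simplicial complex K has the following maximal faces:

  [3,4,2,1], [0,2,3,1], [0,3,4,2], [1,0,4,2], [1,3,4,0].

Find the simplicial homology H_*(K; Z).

K has 5 vertices, 10 edges, 10 triangles, 5 3-simplices.
rank ∂_0 = 0, rank ∂_1 = 4 ⇒ b_0 = 5 − 0 − 4 = 1; all invariant factors of ∂_1 are 1 so no torsion. So H_0 ≅ Z.
rank ∂_1 = 4, rank ∂_2 = 6 ⇒ b_1 = 10 − 4 − 6 = 0; all invariant factors of ∂_2 are 1 so no torsion. So H_1 ≅ 0.
rank ∂_2 = 6, rank ∂_3 = 4 ⇒ b_2 = 10 − 6 − 4 = 0; all invariant factors of ∂_3 are 1 so no torsion. So H_2 ≅ 0.
rank ∂_3 = 4, rank ∂_4 = 0 ⇒ b_3 = 5 − 4 − 0 = 1. So H_3 ≅ Z.

H_0 = Z,  H_1 = 0,  H_2 = 0,  H_3 = Z.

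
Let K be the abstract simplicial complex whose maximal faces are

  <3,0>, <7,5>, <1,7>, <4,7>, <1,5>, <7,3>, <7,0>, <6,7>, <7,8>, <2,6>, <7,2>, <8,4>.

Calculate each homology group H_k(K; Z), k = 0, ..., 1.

Take the total order 0 < 1 < 2 < 3 < 4 < 5 < 6 < 7 < 8 on the vertex set. Then K (dimension 1) consists of the simplices:

  0-simplices (9): [0], [1], [2], [3], [4], [5], [6], [7], [8]
  1-simplices (12): [0,3], [0,7], [1,5], [1,7], [2,6], [2,7], [3,7], [4,7], [4,8], [5,7], [6,7], [7,8]

so the chain groups are C_0 ≅ Z^9, C_1 ≅ Z^12.

Boundary ∂_1: C_1 → C_0 sends each edge [p,q] (with p < q) to q − p. For instance
  ∂[0,3] = [3] − [0].
This gives a 9×12 integer matrix of rank 8; reducing to Smith normal form yields diagonal entries (1,1,1,1,1,1,1,1).

Reading off H_k = ker ∂_k / im ∂_{k+1}:

  H_0: rank C_0 − rank ∂_1 = 9 − 8 = 1, and the invariant factors of ∂_1 are all 1, so H_0 = Z.
  H_1: rank ker ∂_1 − rank ∂_2 = (12 − 8) − 0 = 4, and there is no ∂_2, so H_1 = Z^4.

(K is a triangulation of a wedge of 4 circles.)

H_0 ≅ Z,  H_1 ≅ Z^4.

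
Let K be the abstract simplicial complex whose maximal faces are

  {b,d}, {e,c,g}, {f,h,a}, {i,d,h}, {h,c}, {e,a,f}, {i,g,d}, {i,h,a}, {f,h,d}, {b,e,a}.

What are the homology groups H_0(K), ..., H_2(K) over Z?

H_0 = Z,  H_1 = Z^3,  H_2 = 0.

We work with the vertex ordering a < b < c < d < e < f < g < h < i. The simplices of K, each written with vertices in increasing order, are:

  0-simplices (9): a, b, c, d, e, f, g, h, i
  1-simplices (19): ab, ae, af, ah, ai, bd, be, ce, cg, ch, df, dg, dh, di, ef, eg, fh, gi, hi
  2-simplices (8): abe, aef, afh, ahi, ceg, dfh, dgi, dhi

giving chain groups C_0 ≅ Z^9, C_1 ≅ Z^19, C_2 ≅ Z^8.

∂_1: C_1 → C_0 sends each edge [p,q] (with p < q) to q − p. For instance
  ∂ef = f − e.
As a 9×19 matrix over Z this has rank 8, with invariant factors (1,1,1,1,1,1,1,1).

The boundary map ∂_2: C_2 → C_1 maps a triangle to the signed sum of its edges. For instance
  ∂ahi = hi − ai + ah,
  ∂afh = fh − ah + af.
As a 19×8 matrix over Z this has rank 8, with invariant factors (1,1,1,1,1,1,1,1).

Now H_k = ker ∂_k / im ∂_{k+1}, so:

  H_0: rank C_0 − rank ∂_1 = 9 − 8 = 1, and the invariant factors of ∂_1 are all 1, so H_0 = Z.
  H_1: rank ker ∂_1 − rank ∂_2 = (19 − 8) − 8 = 3, and the invariant factors of ∂_2 are all 1, so H_1 = Z^3.
  H_2: rank ker ∂_2 − rank ∂_3 = (8 − 8) − 0 = 0, and there is no ∂_3, so H_2 = 0.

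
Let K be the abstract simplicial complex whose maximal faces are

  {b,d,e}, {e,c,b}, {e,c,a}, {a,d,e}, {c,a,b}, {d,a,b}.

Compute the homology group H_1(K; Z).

H_1 ≅ 0.

Order the vertices as a < b < c < d < e. Listing each simplex with vertices in this order, K has dimension 2 with simplices:

  0-simplices (5): a, b, c, d, e
  1-simplices (9): ab, ac, ad, ae, bc, bd, be, ce, de
  2-simplices (6): abc, abd, ace, ade, bce, bde

so the chain groups are C_0 ≅ Z^5, C_1 ≅ Z^9, C_2 ≅ Z^6.

Boundary ∂_1: C_1 → C_0 maps an edge to its endpoints' difference, ∂[p,q] = q − p. For instance
  ∂ce = e − c.
The 5×9 boundary matrix has rank 4 and Smith normal form diag(1,1,1,1).

Boundary ∂_2: C_2 → C_1 sends each 2-simplex [p,q,r] to [q,r] − [p,r] + [p,q]. For instance
  ∂bce = ce − be + bc,
  ∂ace = ce − ae + ac.
The resulting 9×6 matrix has rank 5, and its Smith normal form has invariant factors (1,1,1,1,1).

Now H_k = ker ∂_k / im ∂_{k+1}, so:

  H_1: rank ker ∂_1 − rank ∂_2 = (9 − 4) − 5 = 0, and the invariant factors of ∂_2 are all 1, so H_1 ≅ 0.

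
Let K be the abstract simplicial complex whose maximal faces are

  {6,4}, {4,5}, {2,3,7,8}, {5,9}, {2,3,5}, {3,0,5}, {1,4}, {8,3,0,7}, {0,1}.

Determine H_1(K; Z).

H_1 ≅ Z.

Fix the vertex order 0 < 1 < 2 < 3 < 4 < 5 < 6 < 7 < 8 < 9 and write every simplex with vertices in increasing order. Then dim K = 3 and the simplices of K are:

  0-simplices (10): [0], [1], [2], [3], [4], [5], [6], [7], [8], [9]
  1-simplices (17): [0,1], [0,3], [0,5], [0,7], [0,8], [1,4], [2,3], [2,5], [2,7], [2,8], [3,5], [3,7], [3,8], [4,5], [4,6], [5,9], [7,8]
  2-simplices (9): [0,3,5], [0,3,7], [0,3,8], [0,7,8], [2,3,5], [2,3,7], [2,3,8], [2,7,8], [3,7,8]
  3-simplices (2): [0,3,7,8], [2,3,7,8]

giving chain groups C_0 ≅ Z^10, C_1 ≅ Z^17, C_2 ≅ Z^9, C_3 ≅ Z^2.

∂_1: C_1 → C_0 is given by ∂[p,q] = [q] − [p]. For instance
  ∂[4,6] = [6] − [4].
As a 10×17 matrix over Z this has rank 9, with invariant factors (1,1,1,1,1,1,1,1,1).

∂_2: C_2 → C_1 sends each 2-simplex [p,q,r] to [q,r] − [p,r] + [p,q]. For instance
  ∂[2,3,5] = [3,5] − [2,5] + [2,3],
  ∂[2,3,8] = [3,8] − [2,8] + [2,3].
The resulting 17×9 matrix has rank 7, and its Smith normal form has invariant factors (1,1,1,1,1,1,1).

Boundary ∂_3: C_3 → C_2 sends each 3-simplex σ to the alternating sum Σ_i (−1)^i (σ with its i-th vertex removed). For instance
  ∂[2,3,7,8] = [3,7,8] − [2,7,8] + [2,3,8] − [2,3,7],
  ∂[0,3,7,8] = [3,7,8] − [0,7,8] + [0,3,8] − [0,3,7].
The resulting 9×2 matrix has rank 2, and its Smith normal form has invariant factors (1,1).

Computing H_k = (kernel of ∂_k) / (image of ∂_{k+1}):

  H_1: rank ker ∂_1 − rank ∂_2 = (17 − 9) − 7 = 1, and the invariant factors of ∂_2 are all 1, so H_1 ≅ Z.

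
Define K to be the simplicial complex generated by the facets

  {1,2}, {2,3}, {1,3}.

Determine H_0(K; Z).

H_0 = Z.

We work with the vertex ordering 1 < 2 < 3. The simplices of K, each written with vertices in increasing order, are:

  0-simplices (3): [1], [2], [3]
  1-simplices (3): [1,2], [1,3], [2,3]

so the chain groups are C_0 ≅ Z^3, C_1 ≅ Z^3.

The boundary map ∂_1: C_1 → C_0 is given by ∂[p,q] = [q] − [p].
The 3×3 boundary matrix has rank 2 and Smith normal form diag(1,1).

Reading off H_k = ker ∂_k / im ∂_{k+1}:

  H_0: rank C_0 − rank ∂_1 = 3 − 2 = 1, and the invariant factors of ∂_1 are all 1, so H_0 ≅ Z.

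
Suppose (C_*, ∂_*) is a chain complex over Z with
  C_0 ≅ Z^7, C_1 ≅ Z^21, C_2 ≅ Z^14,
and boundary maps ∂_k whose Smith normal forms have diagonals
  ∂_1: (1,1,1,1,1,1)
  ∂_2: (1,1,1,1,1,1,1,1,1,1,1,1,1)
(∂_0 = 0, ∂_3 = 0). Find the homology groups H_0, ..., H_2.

H_0: b_0 = 7 − 0 − 6 = 1; torsion from ∂_1 factors > 1: none. So H_0 ≅ Z.
H_1: b_1 = 21 − 6 − 13 = 2; torsion from ∂_2 factors > 1: none. So H_1 ≅ Z^2.
H_2: b_2 = 14 − 13 − 0 = 1; torsion from ∂_3 factors > 1: none. So H_2 ≅ Z.

H_0 ≅ Z,  H_1 ≅ Z^2,  H_2 ≅ Z.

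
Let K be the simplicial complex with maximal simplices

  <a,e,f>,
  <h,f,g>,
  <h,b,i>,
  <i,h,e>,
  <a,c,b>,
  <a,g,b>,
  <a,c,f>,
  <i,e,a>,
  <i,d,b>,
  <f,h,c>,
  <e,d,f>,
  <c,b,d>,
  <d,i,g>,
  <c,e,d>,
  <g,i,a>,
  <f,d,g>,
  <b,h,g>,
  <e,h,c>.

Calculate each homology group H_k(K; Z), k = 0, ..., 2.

Take the total order a < b < c < d < e < f < g < h < i on the vertex set. Then K (dimension 2) consists of the simplices:

  0-simplices (9): a, b, c, d, e, f, g, h, i
  1-simplices (27): ab, ac, ae, af, ag, ai, bc, bd, bg, bh, bi, cd, ce, cf, ch, de, df, dg, di, ef, eh, ei, fg, fh, gh, gi, hi
  2-simplices (18): abc, abg, acf, aef, aei, agi, bcd, bdi, bgh, bhi, cde, ceh, cfh, def, dfg, dgi, ehi, fgh

Hence C_0 ≅ Z^9, C_1 ≅ Z^27, C_2 ≅ Z^18.

∂_1: C_1 → C_0 maps an edge to its endpoints' difference, ∂[p,q] = q − p.
The 9×27 boundary matrix has rank 8 and Smith normal form diag(1,1,1,1,1,1,1,1).

The boundary map ∂_2: C_2 → C_1 acts by ∂[p,q,r] = [q,r] − [p,r] + [p,q]. For instance
  ∂acf = cf − af + ac,
  ∂ceh = eh − ch + ce.
This gives a 27×18 integer matrix of rank 18; reducing to Smith normal form yields diagonal entries (1,1,1,1,1,1,1,1,1,1,1,1,1,1,1,1,1,2).

Reading off H_k = ker ∂_k / im ∂_{k+1}:

  H_0: rank C_0 − rank ∂_1 = 9 − 8 = 1, and the invariant factors of ∂_1 are all 1, so H_0 ≅ Z.
  H_1: rank ker ∂_1 − rank ∂_2 = (27 − 8) − 18 = 1, and ∂_2 has invariant factor 2 > 1, so H_1 ≅ Z ⊕ Z/2Z.
  H_2: rank ker ∂_2 − rank ∂_3 = (18 − 18) − 0 = 0, and there is no ∂_3, so H_2 ≅ 0.

H_0 = Z,  H_1 = Z ⊕ Z/2Z,  H_2 = 0.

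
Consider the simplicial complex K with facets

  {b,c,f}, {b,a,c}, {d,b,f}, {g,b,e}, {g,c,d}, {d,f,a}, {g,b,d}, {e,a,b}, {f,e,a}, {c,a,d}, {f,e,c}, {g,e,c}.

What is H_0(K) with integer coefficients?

Take the total order a < b < c < d < e < f < g on the vertex set. Then K (dimension 2) consists of the simplices:

  0-simplices (7): a, b, c, d, e, f, g
  1-simplices (18): ab, ac, ad, ae, af, bc, bd, be, bf, bg, cd, ce, cf, cg, df, dg, ef, eg
  2-simplices (12): abc, abe, acd, adf, aef, bcf, bdf, bdg, beg, cdg, cef, ceg

so the chain groups are C_0 ≅ Z^7, C_1 ≅ Z^18, C_2 ≅ Z^12.

The boundary map ∂_1: C_1 → C_0 is given by ∂[p,q] = [q] − [p].
As a 7×18 matrix over Z this has rank 6, with invariant factors (1,1,1,1,1,1).

Boundary ∂_2: C_2 → C_1 maps a triangle to the signed sum of its edges. For instance
  ∂cef = ef − cf + ce,
  ∂abe = be − ae + ab.
As a 18×12 matrix over Z this has rank 12, with invariant factors (1,1,1,1,1,1,1,1,1,1,1,2).

Now H_k = ker ∂_k / im ∂_{k+1}, so:

  H_0: rank C_0 − rank ∂_1 = 7 − 6 = 1, and the invariant factors of ∂_1 are all 1, so H_0 ≅ Z.

H_0 = Z.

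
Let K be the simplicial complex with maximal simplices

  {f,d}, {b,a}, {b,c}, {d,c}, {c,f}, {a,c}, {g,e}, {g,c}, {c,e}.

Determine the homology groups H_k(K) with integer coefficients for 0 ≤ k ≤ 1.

H_0 = Z,  H_1 = Z^3.

K has 7 vertices, 9 edges.
rank ∂_0 = 0, rank ∂_1 = 6 ⇒ b_0 = 7 − 0 − 6 = 1; all invariant factors of ∂_1 are 1 so no torsion. So H_0 = Z.
rank ∂_1 = 6, rank ∂_2 = 0 ⇒ b_1 = 9 − 6 − 0 = 3. So H_1 = Z^3.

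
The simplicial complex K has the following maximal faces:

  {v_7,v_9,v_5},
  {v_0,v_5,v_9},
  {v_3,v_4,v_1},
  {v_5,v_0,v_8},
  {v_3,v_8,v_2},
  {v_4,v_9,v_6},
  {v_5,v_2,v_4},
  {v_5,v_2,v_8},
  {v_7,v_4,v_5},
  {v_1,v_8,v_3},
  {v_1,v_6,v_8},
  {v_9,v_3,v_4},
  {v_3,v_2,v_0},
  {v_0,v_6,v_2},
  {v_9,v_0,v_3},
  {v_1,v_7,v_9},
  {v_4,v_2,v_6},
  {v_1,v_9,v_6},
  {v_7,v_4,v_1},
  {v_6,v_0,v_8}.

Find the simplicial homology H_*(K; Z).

K has 10 vertices, 30 edges, 20 triangles.
rank ∂_0 = 0, rank ∂_1 = 9 ⇒ b_0 = 10 − 0 − 9 = 1; all invariant factors of ∂_1 are 1 so no torsion. So H_0 = Z.
rank ∂_1 = 9, rank ∂_2 = 20 ⇒ b_1 = 30 − 9 − 20 = 1; ∂_2 has invariant factor(s) [2] giving torsion. So H_1 = Z × Z/2.
rank ∂_2 = 20, rank ∂_3 = 0 ⇒ b_2 = 20 − 20 − 0 = 0. So H_2 = 0.

H_0 ≅ Z,  H_1 ≅ Z × Z/2,  H_2 = 0.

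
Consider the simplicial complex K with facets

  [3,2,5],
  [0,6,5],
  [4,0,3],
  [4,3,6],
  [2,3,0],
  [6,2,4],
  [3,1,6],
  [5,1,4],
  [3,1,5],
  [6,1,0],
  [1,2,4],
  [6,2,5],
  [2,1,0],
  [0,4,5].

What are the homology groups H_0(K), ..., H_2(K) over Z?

Fix the vertex order 0 < 1 < 2 < 3 < 4 < 5 < 6 and write every simplex with vertices in increasing order. Then dim K = 2 and the simplices of K are:

  0-simplices (7): [0], [1], [2], [3], [4], [5], [6]
  1-simplices (21): [0,1], [0,2], [0,3], [0,4], [0,5], [0,6], [1,2], [1,3], [1,4], [1,5], [1,6], [2,3], [2,4], [2,5], [2,6], [3,4], [3,5], [3,6], [4,5], [4,6], [5,6]
  2-simplices (14): [0,1,2], [0,1,6], [0,2,3], [0,3,4], [0,4,5], [0,5,6], [1,2,4], [1,3,5], [1,3,6], [1,4,5], [2,3,5], [2,4,6], [2,5,6], [3,4,6]

so the chain groups are C_0 ≅ Z^7, C_1 ≅ Z^21, C_2 ≅ Z^14.

∂_1: C_1 → C_0 sends each edge [p,q] (with p < q) to q − p. For instance
  ∂[1,4] = [4] − [1].
The 7×21 boundary matrix has rank 6 and Smith normal form diag(1,1,1,1,1,1).

The boundary map ∂_2: C_2 → C_1 maps a triangle to the signed sum of its edges. For instance
  ∂[1,2,4] = [2,4] − [1,4] + [1,2],
  ∂[0,4,5] = [4,5] − [0,5] + [0,4].
The resulting 21×14 matrix has rank 13, and its Smith normal form has invariant factors (1,1,1,1,1,1,1,1,1,1,1,1,1).

Now H_k = ker ∂_k / im ∂_{k+1}, so:

  H_0: rank C_0 − rank ∂_1 = 7 − 6 = 1, and the invariant factors of ∂_1 are all 1, so H_0 ≅ Z.
  H_1: rank ker ∂_1 − rank ∂_2 = (21 − 6) − 13 = 2, and the invariant factors of ∂_2 are all 1, so H_1 ≅ Z^2.
  H_2: rank ker ∂_2 − rank ∂_3 = (14 − 13) − 0 = 1, and there is no ∂_3, so H_2 ≅ Z.

As a check, the Euler characteristic is 7 − 21 + 14 = 0, which agrees with 1 − 2 + 1 = 0.

H_0 = Z,  H_1 = Z^2,  H_2 = Z.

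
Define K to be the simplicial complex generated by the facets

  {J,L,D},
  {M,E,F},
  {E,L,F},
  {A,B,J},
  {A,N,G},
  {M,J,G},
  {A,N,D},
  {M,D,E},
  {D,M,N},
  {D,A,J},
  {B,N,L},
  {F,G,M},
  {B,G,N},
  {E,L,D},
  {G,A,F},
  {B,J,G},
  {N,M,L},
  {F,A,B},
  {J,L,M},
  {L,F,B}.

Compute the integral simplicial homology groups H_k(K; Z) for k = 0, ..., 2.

H_0 ≅ Z,  H_1 ≅ Z ⊕ Z/2Z,  H_2 = 0.

Order the vertices as A < B < D < E < F < G < J < L < M < N. Listing each simplex with vertices in this order, K has dimension 2 with simplices:

  0-simplices (10): A, B, D, E, F, G, J, L, M, N
  1-simplices (30): AB, AD, AF, AG, AJ, AN, BF, BG, BJ, BL, BN, DE, DJ, DL, DM, DN, EF, EL, EM, FG, FL, FM, GJ, GM, GN, JL, JM, LM, LN, MN
  2-simplices (20): ABF, ABJ, ADJ, ADN, AFG, AGN, BFL, BGJ, BGN, BLN, DEL, DEM, DJL, DMN, EFL, EFM, FGM, GJM, JLM, LMN

giving chain groups C_0 ≅ Z^10, C_1 ≅ Z^30, C_2 ≅ Z^20.

Boundary ∂_1: C_1 → C_0 maps an edge to its endpoints' difference, ∂[p,q] = q − p.
As a 10×30 matrix over Z this has rank 9, with invariant factors (1,1,1,1,1,1,1,1,1).

∂_2: C_2 → C_1 maps a triangle to the signed sum of its edges. For instance
  ∂BLN = LN − BN + BL,
  ∂EFM = FM − EM + EF.
The resulting 30×20 matrix has rank 20, and its Smith normal form has invariant factors (1,1,1,1,1,1,1,1,1,1,1,1,1,1,1,1,1,1,1,2).

Computing H_k = (kernel of ∂_k) / (image of ∂_{k+1}):

  H_0: rank C_0 − rank ∂_1 = 10 − 9 = 1, and the invariant factors of ∂_1 are all 1, so H_0 = Z.
  H_1: rank ker ∂_1 − rank ∂_2 = (30 − 9) − 20 = 1, and ∂_2 has invariant factor 2 > 1, so H_1 = Z ⊕ Z/2Z.
  H_2: rank ker ∂_2 − rank ∂_3 = (20 − 20) − 0 = 0, and there is no ∂_3, so H_2 = 0.

As a check, the Euler characteristic is 10 − 30 + 20 = 0, which agrees with 1 − 1 + 0 = 0.
(K is a triangulation of the Klein bottle.)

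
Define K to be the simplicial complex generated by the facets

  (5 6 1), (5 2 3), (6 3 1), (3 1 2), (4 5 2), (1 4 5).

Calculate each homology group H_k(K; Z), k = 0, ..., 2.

Fix the vertex order 1 < 2 < 3 < 4 < 5 < 6 and write every simplex with vertices in increasing order. Then dim K = 2 and the simplices of K are:

  0-simplices (6): [1], [2], [3], [4], [5], [6]
  1-simplices (12): [1,2], [1,3], [1,4], [1,5], [1,6], [2,3], [2,4], [2,5], [3,5], [3,6], [4,5], [5,6]
  2-simplices (6): [1,2,3], [1,3,6], [1,4,5], [1,5,6], [2,3,5], [2,4,5]

so the chain groups are C_0 ≅ Z^6, C_1 ≅ Z^12, C_2 ≅ Z^6.

Boundary ∂_1: C_1 → C_0 sends each edge [p,q] (with p < q) to q − p.
This gives a 6×12 integer matrix of rank 5; reducing to Smith normal form yields diagonal entries (1,1,1,1,1).

∂_2: C_2 → C_1 acts by ∂[p,q,r] = [q,r] − [p,r] + [p,q]. For instance
  ∂[2,4,5] = [4,5] − [2,5] + [2,4],
  ∂[1,4,5] = [4,5] − [1,5] + [1,4].
The resulting 12×6 matrix has rank 6, and its Smith normal form has invariant factors (1,1,1,1,1,1).

Computing H_k = (kernel of ∂_k) / (image of ∂_{k+1}):

  H_0: rank C_0 − rank ∂_1 = 6 − 5 = 1, and the invariant factors of ∂_1 are all 1, so H_0 ≅ Z.
  H_1: rank ker ∂_1 − rank ∂_2 = (12 − 5) − 6 = 1, and the invariant factors of ∂_2 are all 1, so H_1 ≅ Z.
  H_2: rank ker ∂_2 − rank ∂_3 = (6 − 6) − 0 = 0, and there is no ∂_3, so H_2 ≅ 0.

H_0 ≅ Z,  H_1 ≅ Z,  H_2 = 0.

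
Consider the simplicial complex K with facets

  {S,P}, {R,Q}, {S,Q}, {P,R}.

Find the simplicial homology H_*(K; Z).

H_0 ≅ Z,  H_1 ≅ Z.

Order the vertices as P < Q < R < S. Listing each simplex with vertices in this order, K has dimension 1 with simplices:

  0-simplices (4): P, Q, R, S
  1-simplices (4): PR, PS, QR, QS

so the chain groups are C_0 ≅ Z^4, C_1 ≅ Z^4.

Boundary ∂_1: C_1 → C_0 sends each edge [p,q] (with p < q) to q − p. For instance
  ∂QS = S − Q.
As a 4×4 matrix over Z this has rank 3, with invariant factors (1,1,1).

Reading off H_k = ker ∂_k / im ∂_{k+1}:

  H_0: rank C_0 − rank ∂_1 = 4 − 3 = 1, and the invariant factors of ∂_1 are all 1, so H_0 = Z.
  H_1: rank ker ∂_1 − rank ∂_2 = (4 − 3) − 0 = 1, and there is no ∂_2, so H_1 = Z.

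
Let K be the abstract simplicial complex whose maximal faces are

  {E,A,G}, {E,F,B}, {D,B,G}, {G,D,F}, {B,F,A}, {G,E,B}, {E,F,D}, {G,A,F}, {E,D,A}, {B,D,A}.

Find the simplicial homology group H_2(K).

Fix the vertex order A < B < D < E < F < G and write every simplex with vertices in increasing order. Then dim K = 2 and the simplices of K are:

  0-simplices (6): A, B, D, E, F, G
  1-simplices (15): AB, AD, AE, AF, AG, BD, BE, BF, BG, DE, DF, DG, EF, EG, FG
  2-simplices (10): ABD, ABF, ADE, AEG, AFG, BDG, BEF, BEG, DEF, DFG

giving chain groups C_0 ≅ Z^6, C_1 ≅ Z^15, C_2 ≅ Z^10.

∂_1: C_1 → C_0 sends each edge [p,q] (with p < q) to q − p. For instance
  ∂BF = F − B.
As a 6×15 matrix over Z this has rank 5, with invariant factors (1,1,1,1,1).

The boundary map ∂_2: C_2 → C_1 acts by ∂[p,q,r] = [q,r] − [p,r] + [p,q]. For instance
  ∂ABD = BD − AD + AB,
  ∂DEF = EF − DF + DE.
This gives a 15×10 integer matrix of rank 10; reducing to Smith normal form yields diagonal entries (1,1,1,1,1,1,1,1,1,2).

Computing H_k = (kernel of ∂_k) / (image of ∂_{k+1}):

  H_2: rank ker ∂_2 − rank ∂_3 = (10 − 10) − 0 = 0, and there is no ∂_3, so H_2 ≅ 0.

(K is a triangulation of the real projective plane RP^2.)

H_2 = 0.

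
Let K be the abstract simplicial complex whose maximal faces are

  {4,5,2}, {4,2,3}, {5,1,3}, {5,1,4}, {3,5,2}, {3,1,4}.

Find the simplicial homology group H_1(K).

H_1 ≅ 0.

Fix the vertex order 1 < 2 < 3 < 4 < 5 and write every simplex with vertices in increasing order. Then dim K = 2 and the simplices of K are:

  0-simplices (5): [1], [2], [3], [4], [5]
  1-simplices (9): [1,3], [1,4], [1,5], [2,3], [2,4], [2,5], [3,4], [3,5], [4,5]
  2-simplices (6): [1,3,4], [1,3,5], [1,4,5], [2,3,4], [2,3,5], [2,4,5]

giving chain groups C_0 ≅ Z^5, C_1 ≅ Z^9, C_2 ≅ Z^6.

The boundary map ∂_1: C_1 → C_0 maps an edge to its endpoints' difference, ∂[p,q] = q − p.
The resulting 5×9 matrix has rank 4, and its Smith normal form has invariant factors (1,1,1,1).

Boundary ∂_2: C_2 → C_1 sends each 2-simplex [p,q,r] to [q,r] − [p,r] + [p,q]. For instance
  ∂[2,3,4] = [3,4] − [2,4] + [2,3],
  ∂[2,4,5] = [4,5] − [2,5] + [2,4].
The 9×6 boundary matrix has rank 5 and Smith normal form diag(1,1,1,1,1).

From H_k ≅ ker(∂_k) / im(∂_{k+1}) we obtain:

  H_1: rank ker ∂_1 − rank ∂_2 = (9 − 4) − 5 = 0, and the invariant factors of ∂_2 are all 1, so H_1 = 0.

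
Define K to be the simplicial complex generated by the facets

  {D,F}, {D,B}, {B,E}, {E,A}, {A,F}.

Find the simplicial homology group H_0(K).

Fix the vertex order A < B < D < E < F and write every simplex with vertices in increasing order. Then dim K = 1 and the simplices of K are:

  0-simplices (5): A, B, D, E, F
  1-simplices (5): AE, AF, BD, BE, DF

giving chain groups C_0 ≅ Z^5, C_1 ≅ Z^5.

∂_1: C_1 → C_0 maps an edge to its endpoints' difference, ∂[p,q] = q − p.
As a 5×5 matrix over Z this has rank 4, with invariant factors (1,1,1,1).

Reading off H_k = ker ∂_k / im ∂_{k+1}:

  H_0: rank C_0 − rank ∂_1 = 5 − 4 = 1, and the invariant factors of ∂_1 are all 1, so H_0 = Z.

(K is a triangulation of the circle S^1.)

H_0 ≅ Z.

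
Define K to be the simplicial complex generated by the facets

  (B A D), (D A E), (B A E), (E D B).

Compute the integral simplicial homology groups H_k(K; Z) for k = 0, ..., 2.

Take the total order A < B < D < E on the vertex set. Then K (dimension 2) consists of the simplices:

  0-simplices (4): A, B, D, E
  1-simplices (6): AB, AD, AE, BD, BE, DE
  2-simplices (4): ABD, ABE, ADE, BDE

so the chain groups are C_0 ≅ Z^4, C_1 ≅ Z^6, C_2 ≅ Z^4.

Boundary ∂_1: C_1 → C_0 maps an edge to its endpoints' difference, ∂[p,q] = q − p.
As a 4×6 matrix over Z this has rank 3, with invariant factors (1,1,1).

The boundary map ∂_2: C_2 → C_1 maps a triangle to the signed sum of its edges. For instance
  ∂ADE = DE − AE + AD,
  ∂ABE = BE − AE + AB.
The 6×4 boundary matrix has rank 3 and Smith normal form diag(1,1,1).

Computing H_k = (kernel of ∂_k) / (image of ∂_{k+1}):

  H_0: rank C_0 − rank ∂_1 = 4 − 3 = 1, and the invariant factors of ∂_1 are all 1, so H_0 = Z.
  H_1: rank ker ∂_1 − rank ∂_2 = (6 − 3) − 3 = 0, and the invariant factors of ∂_2 are all 1, so H_1 = 0.
  H_2: rank ker ∂_2 − rank ∂_3 = (4 − 3) − 0 = 1, and there is no ∂_3, so H_2 = Z.

As a check, the Euler characteristic is 4 − 6 + 4 = 2, which agrees with 1 − 0 + 1 = 2.

H_0 ≅ Z,  H_1 = 0,  H_2 ≅ Z.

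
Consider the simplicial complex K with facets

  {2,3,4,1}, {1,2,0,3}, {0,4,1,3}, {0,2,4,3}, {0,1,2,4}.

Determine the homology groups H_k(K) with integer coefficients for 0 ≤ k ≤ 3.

H_0 = Z,  H_1 = 0,  H_2 = 0,  H_3 = Z.

Order the vertices as 0 < 1 < 2 < 3 < 4. Listing each simplex with vertices in this order, K has dimension 3 with simplices:

  0-simplices (5): [0], [1], [2], [3], [4]
  1-simplices (10): [0,1], [0,2], [0,3], [0,4], [1,2], [1,3], [1,4], [2,3], [2,4], [3,4]
  2-simplices (10): [0,1,2], [0,1,3], [0,1,4], [0,2,3], [0,2,4], [0,3,4], [1,2,3], [1,2,4], [1,3,4], [2,3,4]
  3-simplices (5): [0,1,2,3], [0,1,2,4], [0,1,3,4], [0,2,3,4], [1,2,3,4]

Hence C_0 ≅ Z^5, C_1 ≅ Z^10, C_2 ≅ Z^10, C_3 ≅ Z^5.

The boundary map ∂_1: C_1 → C_0 is given by ∂[p,q] = [q] − [p].
The 5×10 boundary matrix has rank 4 and Smith normal form diag(1,1,1,1).

The boundary map ∂_2: C_2 → C_1 maps a triangle to the signed sum of its edges. For instance
  ∂[0,2,4] = [2,4] − [0,4] + [0,2],
  ∂[1,2,3] = [2,3] − [1,3] + [1,2].
This gives a 10×10 integer matrix of rank 6; reducing to Smith normal form yields diagonal entries (1,1,1,1,1,1).

∂_3: C_3 → C_2 sends each 3-simplex σ to the alternating sum Σ_i (−1)^i (σ with its i-th vertex removed). For instance
  ∂[1,2,3,4] = [2,3,4] − [1,3,4] + [1,2,4] − [1,2,3],
  ∂[0,1,2,3] = [1,2,3] − [0,2,3] + [0,1,3] − [0,1,2].
The resulting 10×5 matrix has rank 4, and its Smith normal form has invariant factors (1,1,1,1).

From H_k ≅ ker(∂_k) / im(∂_{k+1}) we obtain:

  H_0: rank C_0 − rank ∂_1 = 5 − 4 = 1, and the invariant factors of ∂_1 are all 1, so H_0 = Z.
  H_1: rank ker ∂_1 − rank ∂_2 = (10 − 4) − 6 = 0, and the invariant factors of ∂_2 are all 1, so H_1 = 0.
  H_2: rank ker ∂_2 − rank ∂_3 = (10 − 6) − 4 = 0, and the invariant factors of ∂_3 are all 1, so H_2 = 0.
  H_3: rank ker ∂_3 − rank ∂_4 = (5 − 4) − 0 = 1, and there is no ∂_4, so H_3 = Z.

As a check, the Euler characteristic is 5 − 10 + 10 − 5 = 0, which agrees with 1 − 0 + 0 − 1 = 0.
(K is a triangulation of the 3-sphere S^3.)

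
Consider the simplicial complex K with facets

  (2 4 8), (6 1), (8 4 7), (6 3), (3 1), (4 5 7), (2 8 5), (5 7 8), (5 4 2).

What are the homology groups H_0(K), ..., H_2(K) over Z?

K has 8 vertices, 12 edges, 6 triangles.
rank ∂_0 = 0, rank ∂_1 = 6 ⇒ b_0 = 8 − 0 − 6 = 2; all invariant factors of ∂_1 are 1 so no torsion. So H_0 ≅ Z^2.
rank ∂_1 = 6, rank ∂_2 = 5 ⇒ b_1 = 12 − 6 − 5 = 1; all invariant factors of ∂_2 are 1 so no torsion. So H_1 ≅ Z.
rank ∂_2 = 5, rank ∂_3 = 0 ⇒ b_2 = 6 − 5 − 0 = 1. So H_2 ≅ Z.

H_0 ≅ Z^2,  H_1 ≅ Z,  H_2 ≅ Z.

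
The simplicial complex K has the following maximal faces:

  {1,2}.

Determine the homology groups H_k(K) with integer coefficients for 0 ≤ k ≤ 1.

Order the vertices as 1 < 2. Listing each simplex with vertices in this order, K has dimension 1 with simplices:

  0-simplices (2): [1], [2]
  1-simplices (1): [1,2]

Hence C_0 ≅ Z^2, C_1 ≅ Z^1.

Boundary ∂_1: C_1 → C_0 sends each edge [p,q] (with p < q) to q − p. For instance
  ∂[1,2] = [2] − [1].
The resulting 2×1 matrix has rank 1, and its Smith normal form has invariant factors (1).

Computing H_k = (kernel of ∂_k) / (image of ∂_{k+1}):

  H_0: rank C_0 − rank ∂_1 = 2 − 1 = 1, and the invariant factors of ∂_1 are all 1, so H_0 ≅ Z.
  H_1: rank ker ∂_1 − rank ∂_2 = (1 − 1) − 0 = 0, and there is no ∂_2, so H_1 ≅ 0.

H_0 ≅ Z,  H_1 = 0.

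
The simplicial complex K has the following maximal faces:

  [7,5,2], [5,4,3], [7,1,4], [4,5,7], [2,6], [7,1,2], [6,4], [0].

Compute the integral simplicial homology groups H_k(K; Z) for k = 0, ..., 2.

H_0 = Z^2,  H_1 = Z,  H_2 = 0.

Fix the vertex order 0 < 1 < 2 < 3 < 4 < 5 < 6 < 7 and write every simplex with vertices in increasing order. Then dim K = 2 and the simplices of K are:

  0-simplices (8): [0], [1], [2], [3], [4], [5], [6], [7]
  1-simplices (12): [1,2], [1,4], [1,7], [2,5], [2,6], [2,7], [3,4], [3,5], [4,5], [4,6], [4,7], [5,7]
  2-simplices (5): [1,2,7], [1,4,7], [2,5,7], [3,4,5], [4,5,7]

giving chain groups C_0 ≅ Z^8, C_1 ≅ Z^12, C_2 ≅ Z^5.

The boundary map ∂_1: C_1 → C_0 maps an edge to its endpoints' difference, ∂[p,q] = q − p. For instance
  ∂[4,7] = [7] − [4].
The 8×12 boundary matrix has rank 6 and Smith normal form diag(1,1,1,1,1,1).

The boundary map ∂_2: C_2 → C_1 maps a triangle to the signed sum of its edges. For instance
  ∂[2,5,7] = [5,7] − [2,7] + [2,5],
  ∂[4,5,7] = [5,7] − [4,7] + [4,5].
The resulting 12×5 matrix has rank 5, and its Smith normal form has invariant factors (1,1,1,1,1).

Now H_k = ker ∂_k / im ∂_{k+1}, so:

  H_0: rank C_0 − rank ∂_1 = 8 − 6 = 2, and the invariant factors of ∂_1 are all 1, so H_0 = Z^2.
  H_1: rank ker ∂_1 − rank ∂_2 = (12 − 6) − 5 = 1, and the invariant factors of ∂_2 are all 1, so H_1 = Z.
  H_2: rank ker ∂_2 − rank ∂_3 = (5 − 5) − 0 = 0, and there is no ∂_3, so H_2 = 0.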